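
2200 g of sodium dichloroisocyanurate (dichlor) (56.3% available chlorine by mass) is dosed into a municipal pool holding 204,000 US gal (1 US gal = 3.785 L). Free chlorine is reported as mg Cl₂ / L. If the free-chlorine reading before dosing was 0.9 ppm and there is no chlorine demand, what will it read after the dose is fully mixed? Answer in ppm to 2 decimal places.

2.50 ppm

Volume: 204,000 US gal × 3.785 L/gal = 772,140 L.
Available chlorine delivered: 2200 g × 0.563 = 1239 g as Cl₂.
Concentration rise: 1239 g / 772,140 L = 1.604 mg/L = 1.60 ppm.
Final FC: 0.9 + 1.60 = 2.50 ppm.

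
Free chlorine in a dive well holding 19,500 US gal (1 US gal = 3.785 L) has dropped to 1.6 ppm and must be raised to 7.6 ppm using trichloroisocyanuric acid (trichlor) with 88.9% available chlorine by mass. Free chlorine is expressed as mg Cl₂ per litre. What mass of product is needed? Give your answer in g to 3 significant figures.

498 g

Volume: 19,500 US gal × 3.785 L/gal = 73,808 L.
Chlorine deficit: 7.6 − 1.6 = 6 ppm = 6 mg/L as Cl₂.
Cl₂ equivalent needed: 6 mg/L × 73,808 L = 442,800 mg = 442.8 g.
Product at 88.9% available chlorine: 442.8 / 0.889 = 498.1 g.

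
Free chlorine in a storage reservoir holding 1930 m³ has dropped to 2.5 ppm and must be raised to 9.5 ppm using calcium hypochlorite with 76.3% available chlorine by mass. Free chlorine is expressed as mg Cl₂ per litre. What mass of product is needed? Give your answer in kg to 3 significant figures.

17.7 kg

Volume: 1930 m³ = 1,930,000 L.
Chlorine deficit: 9.5 − 2.5 = 7 ppm = 7 mg/L as Cl₂.
Cl₂ equivalent needed: 7 mg/L × 1,930,000 L = 13,510,000 mg = 13,510 g.
Product at 76.3% available chlorine: 13,510 / 0.763 = 17,710 g.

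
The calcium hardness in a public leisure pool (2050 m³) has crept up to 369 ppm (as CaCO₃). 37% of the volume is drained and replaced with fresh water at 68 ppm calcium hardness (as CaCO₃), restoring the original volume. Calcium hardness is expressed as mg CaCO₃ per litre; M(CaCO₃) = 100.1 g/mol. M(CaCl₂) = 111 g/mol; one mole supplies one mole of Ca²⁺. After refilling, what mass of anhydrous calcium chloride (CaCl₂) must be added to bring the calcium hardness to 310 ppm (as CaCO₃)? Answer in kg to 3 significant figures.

119 kg

Volume: 2050 m³ = 2,050,000 L.
After draining 37% and refilling: 369 × 0.63 + 68 × 0.37 = 257.63 ppm.
Deficit to target: 310 − 257.63 = 52.37 mg/L.
As CaCO₃: 52.37 mg/L × 2,050,000 L = 107,400 g; ÷ 100.1 = 1073 mol Ca²⁺.
Mass: 1073 × 111 = 119,000 g.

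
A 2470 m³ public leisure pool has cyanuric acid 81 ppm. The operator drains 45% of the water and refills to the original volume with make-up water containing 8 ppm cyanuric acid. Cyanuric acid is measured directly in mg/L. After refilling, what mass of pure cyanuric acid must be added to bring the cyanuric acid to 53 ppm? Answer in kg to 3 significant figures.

12.0 kg

Volume: 2470 m³ = 2,470,000 L.
After draining 45% and refilling: 81 × 0.55 + 8 × 0.45 = 48.15 ppm.
Deficit to target: 53 − 48.15 = 4.85 mg/L.
Mass: 4.85 mg/L × 2,470,000 L = 11,980 g cyanuric acid.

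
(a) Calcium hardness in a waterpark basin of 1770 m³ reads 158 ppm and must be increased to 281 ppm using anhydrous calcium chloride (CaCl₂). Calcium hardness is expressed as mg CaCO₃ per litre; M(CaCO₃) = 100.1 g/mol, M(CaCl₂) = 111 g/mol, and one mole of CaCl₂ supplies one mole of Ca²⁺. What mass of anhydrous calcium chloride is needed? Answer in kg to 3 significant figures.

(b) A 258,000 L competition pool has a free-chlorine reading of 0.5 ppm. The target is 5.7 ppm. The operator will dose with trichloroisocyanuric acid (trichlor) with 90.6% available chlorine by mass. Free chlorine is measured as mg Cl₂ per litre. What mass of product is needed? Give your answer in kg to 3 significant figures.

(a) Volume: 1770 m³ = 1,770,000 L.
(a) Hardness to add: (281 − 158) = 123 mg/L as CaCO₃ × 1,770,000 L = 217,700 g as CaCO₃.
(a) Moles of Ca²⁺ (1 mol Ca²⁺ ≡ 1 mol CaCO₃): 217,700 / 100.1 g/mol = 2175 mol.
(a) Mass of CaCl₂: 2175 × 111 = 241,400 g.

(b) Chlorine deficit: 5.7 − 0.5 = 5.2 ppm = 5.2 mg/L as Cl₂.
(b) Cl₂ equivalent needed: 5.2 mg/L × 258,000 L = 1,342,000 mg = 1342 g.
(b) Product at 90.6% available chlorine: 1342 / 0.906 = 1481 g.

(a) 241 kg; (b) 1.48 kg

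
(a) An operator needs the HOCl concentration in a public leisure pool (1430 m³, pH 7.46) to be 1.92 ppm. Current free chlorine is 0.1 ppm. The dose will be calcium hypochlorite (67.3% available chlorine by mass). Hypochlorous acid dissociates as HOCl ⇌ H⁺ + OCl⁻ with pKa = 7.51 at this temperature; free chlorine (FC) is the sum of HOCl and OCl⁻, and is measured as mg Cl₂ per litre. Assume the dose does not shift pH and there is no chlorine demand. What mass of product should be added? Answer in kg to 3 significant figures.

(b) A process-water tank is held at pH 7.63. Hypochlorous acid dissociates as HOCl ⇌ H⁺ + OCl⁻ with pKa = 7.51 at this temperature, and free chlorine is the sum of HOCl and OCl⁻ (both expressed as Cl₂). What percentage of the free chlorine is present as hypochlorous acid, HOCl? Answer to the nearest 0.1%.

(a) 7.50 kg; (b) 43.1%

(a) Volume: 1430 m³ = 1,430,000 L.
(a) [OCl⁻]/[HOCl] = 10^(pH − pKa) = 10^(7.46 − 7.51) = 0.8913; fraction as HOCl = 1/(1 + 0.8913) = 0.5288.
(a) Free chlorine required for 1.92 ppm HOCl: 1.92 / 0.5288 = 3.631 ppm.
(a) FC to add: 3.631 − 0.1 = 3.531 mg/L as Cl₂.
(a) Cl₂ equivalent: 3.531 mg/L × 1,430,000 L = 5050 g.
(a) Product at 67.3% available Cl: 5050 / 0.673 = 7503 g.

(b) [OCl⁻]/[HOCl] = 10^(pH − pKa) = 10^(7.63 − 7.51) = 10^0.12 = 1.318.
(b) Fraction as HOCl = 1 / (1 + 1.318) = 0.4314.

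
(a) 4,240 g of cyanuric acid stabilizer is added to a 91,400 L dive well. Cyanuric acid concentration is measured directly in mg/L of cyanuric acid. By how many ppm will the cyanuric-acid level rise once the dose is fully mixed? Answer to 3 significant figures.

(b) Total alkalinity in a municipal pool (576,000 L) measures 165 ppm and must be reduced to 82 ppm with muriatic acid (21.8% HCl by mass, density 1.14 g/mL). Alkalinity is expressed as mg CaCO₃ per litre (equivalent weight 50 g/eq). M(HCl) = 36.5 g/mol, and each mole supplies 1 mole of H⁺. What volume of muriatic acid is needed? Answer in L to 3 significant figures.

(a) Rise: 4,240 g / 91,400 L × 1000 = 46.39 mg/L.

(b) Alkalinity to neutralize: (165 − 82) = 83 mg/L as CaCO₃ × 576,000 L = 47,810 g as CaCO₃.
(b) Equivalents of H⁺ required: 47,810 ÷ 50 g/eq = 956.2 eq = 956.2 mol HCl.
(b) Mass of HCl: 956.2 × 36.5 = 34,900 g.
(b) Mass of 21.8% solution: 34,900 / 0.218 = 160,100 g.
(b) Volume: 160,100 g ÷ 1.14 g/mL = 140,400 mL.

(a) 46.4 ppm; (b) 140 L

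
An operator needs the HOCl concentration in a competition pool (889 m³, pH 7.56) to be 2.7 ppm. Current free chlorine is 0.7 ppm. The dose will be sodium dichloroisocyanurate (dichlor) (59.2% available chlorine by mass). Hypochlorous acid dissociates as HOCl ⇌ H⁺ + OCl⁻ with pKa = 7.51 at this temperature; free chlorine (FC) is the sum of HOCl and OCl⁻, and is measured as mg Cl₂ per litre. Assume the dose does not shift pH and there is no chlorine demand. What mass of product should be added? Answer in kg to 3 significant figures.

7.55 kg

Volume: 889 m³ = 889,000 L.
[OCl⁻]/[HOCl] = 10^(pH − pKa) = 10^(7.56 − 7.51) = 1.122; fraction as HOCl = 1/(1 + 1.122) = 0.4712.
Free chlorine required for 2.7 ppm HOCl: 2.7 / 0.4712 = 5.729 ppm.
FC to add: 5.729 − 0.7 = 5.029 mg/L as Cl₂.
Cl₂ equivalent: 5.029 mg/L × 889,000 L = 4471 g.
Product at 59.2% available Cl: 4471 / 0.592 = 7553 g.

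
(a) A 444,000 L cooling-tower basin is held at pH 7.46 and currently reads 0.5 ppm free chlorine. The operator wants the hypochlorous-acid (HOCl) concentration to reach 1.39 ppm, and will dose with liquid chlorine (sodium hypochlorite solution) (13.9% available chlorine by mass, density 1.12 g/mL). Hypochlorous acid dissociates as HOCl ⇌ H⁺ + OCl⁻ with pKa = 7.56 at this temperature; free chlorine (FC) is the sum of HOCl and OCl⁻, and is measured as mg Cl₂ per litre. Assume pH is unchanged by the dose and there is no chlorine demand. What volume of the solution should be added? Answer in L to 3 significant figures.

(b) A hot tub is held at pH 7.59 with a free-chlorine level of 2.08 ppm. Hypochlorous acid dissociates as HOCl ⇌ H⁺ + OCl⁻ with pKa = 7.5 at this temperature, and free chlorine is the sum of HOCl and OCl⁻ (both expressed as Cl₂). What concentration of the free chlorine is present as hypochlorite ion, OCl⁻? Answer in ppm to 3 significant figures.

(a) 5.69 L; (b) 1.15 ppm

(a) [OCl⁻]/[HOCl] = 10^(pH − pKa) = 10^(7.46 − 7.56) = 0.7943; fraction as HOCl = 1/(1 + 0.7943) = 0.5573.
(a) Free chlorine required for 1.39 ppm HOCl: 1.39 / 0.5573 = 2.494 ppm.
(a) FC to add: 2.494 − 0.5 = 1.994 mg/L as Cl₂.
(a) Cl₂ equivalent: 1.994 mg/L × 444,000 L = 885.4 g.
(a) Product at 13.9% available Cl: 885.4 / 0.139 = 6370 g.
(a) Volume: 6370 g ÷ 1.12 g/mL = 5687 mL.

(b) [OCl⁻]/[HOCl] = 10^(pH − pKa) = 10^(7.59 − 7.5) = 10^0.09 = 1.23.
(b) Fraction as HOCl = 1 / (1 + 1.23) = 0.4484.
(b) OCl⁻ = (1 − 0.4484) × 2.08 ppm = 1.147 ppm.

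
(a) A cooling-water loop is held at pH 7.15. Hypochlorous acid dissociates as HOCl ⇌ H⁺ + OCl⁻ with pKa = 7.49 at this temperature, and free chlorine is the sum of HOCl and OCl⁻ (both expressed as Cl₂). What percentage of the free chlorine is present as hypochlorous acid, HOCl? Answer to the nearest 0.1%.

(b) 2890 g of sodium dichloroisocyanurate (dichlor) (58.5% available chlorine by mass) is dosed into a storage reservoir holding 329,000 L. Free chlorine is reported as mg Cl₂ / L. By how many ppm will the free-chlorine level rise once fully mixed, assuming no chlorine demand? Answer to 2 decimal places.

(a) [OCl⁻]/[HOCl] = 10^(pH − pKa) = 10^(7.15 − 7.49) = 10^-0.34 = 0.4571.
(a) Fraction as HOCl = 1 / (1 + 0.4571) = 0.6863.

(b) Available chlorine delivered: 2890 g × 0.585 = 1691 g as Cl₂.
(b) Concentration rise: 1691 g / 329,000 L = 5.139 mg/L = 5.14 ppm.

(a) 68.6%; (b) 5.14 ppm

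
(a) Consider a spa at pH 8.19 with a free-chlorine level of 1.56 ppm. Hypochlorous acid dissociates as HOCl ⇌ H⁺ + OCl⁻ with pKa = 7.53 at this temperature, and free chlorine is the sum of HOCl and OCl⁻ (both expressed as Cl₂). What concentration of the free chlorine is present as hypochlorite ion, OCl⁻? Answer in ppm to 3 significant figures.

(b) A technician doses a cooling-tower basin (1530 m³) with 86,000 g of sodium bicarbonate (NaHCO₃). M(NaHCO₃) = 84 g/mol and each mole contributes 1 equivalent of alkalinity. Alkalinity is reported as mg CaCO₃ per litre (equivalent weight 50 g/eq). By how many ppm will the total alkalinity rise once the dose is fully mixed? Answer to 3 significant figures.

(a) [OCl⁻]/[HOCl] = 10^(pH − pKa) = 10^(8.19 − 7.53) = 10^0.66 = 4.571.
(a) Fraction as HOCl = 1 / (1 + 4.571) = 0.1795.
(a) OCl⁻ = (1 − 0.1795) × 1.56 ppm = 1.28 ppm.

(b) Volume: 1530 m³ = 1,530,000 L.
(b) Moles of NaHCO₃: 86,000 g ÷ 84 g/mol = 1024 mol → 1024 eq of alkalinity.
(b) As CaCO₃: 1024 eq × 50 g/eq = 51,190 g.
(b) Rise: 51,190 g / 1,530,000 L × 1000 = 33.46 mg/L.

(a) 1.28 ppm; (b) 33.5 ppm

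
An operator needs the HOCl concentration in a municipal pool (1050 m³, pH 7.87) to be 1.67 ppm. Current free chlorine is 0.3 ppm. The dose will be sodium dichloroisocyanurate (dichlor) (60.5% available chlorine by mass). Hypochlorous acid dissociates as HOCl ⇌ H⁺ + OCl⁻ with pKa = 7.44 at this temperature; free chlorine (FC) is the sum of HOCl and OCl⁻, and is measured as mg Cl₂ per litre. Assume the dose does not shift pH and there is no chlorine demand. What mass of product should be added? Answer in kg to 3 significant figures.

Volume: 1050 m³ = 1,050,000 L.
[OCl⁻]/[HOCl] = 10^(pH − pKa) = 10^(7.87 − 7.44) = 2.692; fraction as HOCl = 1/(1 + 2.692) = 0.2709.
Free chlorine required for 1.67 ppm HOCl: 1.67 / 0.2709 = 6.165 ppm.
FC to add: 6.165 − 0.3 = 5.865 mg/L as Cl₂.
Cl₂ equivalent: 5.865 mg/L × 1,050,000 L = 6158 g.
Product at 60.5% available Cl: 6158 / 0.605 = 10,180 g.

10.2 kg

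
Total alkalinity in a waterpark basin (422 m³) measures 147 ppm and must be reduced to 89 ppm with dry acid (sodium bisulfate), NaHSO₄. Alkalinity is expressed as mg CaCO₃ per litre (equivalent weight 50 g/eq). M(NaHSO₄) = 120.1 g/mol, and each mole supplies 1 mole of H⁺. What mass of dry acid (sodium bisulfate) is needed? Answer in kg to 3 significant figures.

58.8 kg

Volume: 422 m³ = 422,000 L.
Alkalinity to neutralize: (147 − 89) = 58 mg/L as CaCO₃ × 422,000 L = 24,480 g as CaCO₃.
Equivalents of H⁺ required: 24,480 ÷ 50 g/eq = 489.5 eq = 489.5 mol NaHSO₄.
Mass of NaHSO₄: 489.5 × 120.1 = 58,790 g.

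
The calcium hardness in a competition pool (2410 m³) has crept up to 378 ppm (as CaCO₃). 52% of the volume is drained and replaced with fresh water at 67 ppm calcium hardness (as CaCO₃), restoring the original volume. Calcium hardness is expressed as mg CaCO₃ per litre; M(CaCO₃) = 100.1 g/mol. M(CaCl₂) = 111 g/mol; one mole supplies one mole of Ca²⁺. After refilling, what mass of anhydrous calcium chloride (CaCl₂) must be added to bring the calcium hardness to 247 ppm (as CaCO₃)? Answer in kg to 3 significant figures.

Volume: 2410 m³ = 2,410,000 L.
After draining 52% and refilling: 378 × 0.48 + 67 × 0.52 = 216.28 ppm.
Deficit to target: 247 − 216.28 = 30.72 mg/L.
As CaCO₃: 30.72 mg/L × 2,410,000 L = 74,040 g; ÷ 100.1 = 739.6 mol Ca²⁺.
Mass: 739.6 × 111 = 82,100 g.

82.1 kg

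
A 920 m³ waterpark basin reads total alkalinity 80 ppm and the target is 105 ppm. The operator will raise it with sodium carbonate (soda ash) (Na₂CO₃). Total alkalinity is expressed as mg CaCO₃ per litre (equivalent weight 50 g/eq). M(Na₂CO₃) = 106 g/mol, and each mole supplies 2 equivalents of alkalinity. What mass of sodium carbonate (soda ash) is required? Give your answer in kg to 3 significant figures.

24.4 kg

Volume: 920 m³ = 920,000 L.
Alkalinity to add: (105 − 80) = 25 mg/L as CaCO₃ × 920,000 L = 23,000 g as CaCO₃.
Equivalents: 23,000 g ÷ 50 g/eq = 460 eq.
Each mole of Na₂CO₃ supplies 2 eq, so 460 / 2 = 230 mol.
Mass: 230 mol × 106 g/mol = 24,380 g.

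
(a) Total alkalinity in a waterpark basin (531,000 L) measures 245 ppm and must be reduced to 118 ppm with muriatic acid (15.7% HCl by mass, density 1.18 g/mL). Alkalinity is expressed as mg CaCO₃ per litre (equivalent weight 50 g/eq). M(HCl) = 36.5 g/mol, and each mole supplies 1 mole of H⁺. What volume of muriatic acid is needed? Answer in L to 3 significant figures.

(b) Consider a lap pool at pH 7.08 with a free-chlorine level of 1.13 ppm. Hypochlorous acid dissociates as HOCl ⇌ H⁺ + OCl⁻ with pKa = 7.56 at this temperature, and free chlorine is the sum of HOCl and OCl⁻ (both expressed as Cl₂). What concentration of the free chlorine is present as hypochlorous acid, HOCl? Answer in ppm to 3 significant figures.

(a) 266 L; (b) 0.849 ppm

(a) Alkalinity to neutralize: (245 − 118) = 127 mg/L as CaCO₃ × 531,000 L = 67,440 g as CaCO₃.
(a) Equivalents of H⁺ required: 67,440 ÷ 50 g/eq = 1349 eq = 1349 mol HCl.
(a) Mass of HCl: 1349 × 36.5 = 49,230 g.
(a) Mass of 15.7% solution: 49,230 / 0.157 = 313,600 g.
(a) Volume: 313,600 g ÷ 1.18 g/mL = 265,700 mL.

(b) [OCl⁻]/[HOCl] = 10^(pH − pKa) = 10^(7.08 − 7.56) = 10^-0.48 = 0.3311.
(b) Fraction as HOCl = 1 / (1 + 0.3311) = 0.7512.
(b) HOCl = 0.7512 × 1.13 ppm = 0.8489 ppm.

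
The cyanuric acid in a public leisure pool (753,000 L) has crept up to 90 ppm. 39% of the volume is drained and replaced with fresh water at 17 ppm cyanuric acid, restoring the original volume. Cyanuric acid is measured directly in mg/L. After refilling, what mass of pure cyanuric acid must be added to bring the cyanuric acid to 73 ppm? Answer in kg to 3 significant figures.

8.64 kg

After draining 39% and refilling: 90 × 0.61 + 17 × 0.39 = 61.53 ppm.
Deficit to target: 73 − 61.53 = 11.47 mg/L.
Mass: 11.47 mg/L × 753,000 L = 8637 g cyanuric acid.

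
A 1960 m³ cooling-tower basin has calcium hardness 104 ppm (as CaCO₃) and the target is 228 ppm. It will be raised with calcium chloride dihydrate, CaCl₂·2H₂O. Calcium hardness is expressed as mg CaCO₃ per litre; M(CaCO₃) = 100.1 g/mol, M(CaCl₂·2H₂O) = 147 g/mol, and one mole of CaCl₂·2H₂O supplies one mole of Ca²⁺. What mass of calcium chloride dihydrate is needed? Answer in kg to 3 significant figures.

357 kg

Volume: 1960 m³ = 1,960,000 L.
Hardness to add: (228 − 104) = 124 mg/L as CaCO₃ × 1,960,000 L = 243,000 g as CaCO₃.
Moles of Ca²⁺ (1 mol Ca²⁺ ≡ 1 mol CaCO₃): 243,000 / 100.1 g/mol = 2428 mol.
Mass of CaCl₂·2H₂O: 2428 × 147 = 356,900 g.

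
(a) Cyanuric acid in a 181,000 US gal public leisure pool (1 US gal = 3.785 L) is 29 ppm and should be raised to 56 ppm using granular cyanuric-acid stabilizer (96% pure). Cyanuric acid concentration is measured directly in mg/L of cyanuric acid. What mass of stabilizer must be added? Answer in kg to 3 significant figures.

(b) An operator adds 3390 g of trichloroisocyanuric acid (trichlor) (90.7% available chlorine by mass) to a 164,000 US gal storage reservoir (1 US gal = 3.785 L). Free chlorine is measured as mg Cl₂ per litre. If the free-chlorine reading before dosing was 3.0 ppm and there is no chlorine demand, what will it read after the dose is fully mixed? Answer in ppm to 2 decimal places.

(a) 19.3 kg; (b) 7.95 ppm

(a) Volume: 181,000 US gal × 3.785 L/gal = 685,085 L.
(a) CYA to add: (56 − 29) = 27 mg/L × 685,085 L = 18,500 g cyanuric acid.
(a) At 96% purity: 18,500 / 0.96 = 19,270 g product.

(b) Volume: 164,000 US gal × 3.785 L/gal = 620,740 L.
(b) Available chlorine delivered: 3390 g × 0.907 = 3075 g as Cl₂.
(b) Concentration rise: 3075 g / 620,740 L = 4.953 mg/L = 4.95 ppm.
(b) Final FC: 3.0 + 4.95 = 7.95 ppm.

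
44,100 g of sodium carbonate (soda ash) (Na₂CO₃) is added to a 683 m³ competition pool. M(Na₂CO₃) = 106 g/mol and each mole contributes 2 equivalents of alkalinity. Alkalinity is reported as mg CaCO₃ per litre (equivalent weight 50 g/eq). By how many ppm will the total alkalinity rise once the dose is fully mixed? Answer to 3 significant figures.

60.9 ppm

Volume: 683 m³ = 683,000 L.
Moles of Na₂CO₃: 44,100 g ÷ 106 g/mol = 416 mol → 832.1 eq of alkalinity.
As CaCO₃: 832.1 eq × 50 g/eq = 41,600 g.
Rise: 41,600 g / 683,000 L × 1000 = 60.91 mg/L.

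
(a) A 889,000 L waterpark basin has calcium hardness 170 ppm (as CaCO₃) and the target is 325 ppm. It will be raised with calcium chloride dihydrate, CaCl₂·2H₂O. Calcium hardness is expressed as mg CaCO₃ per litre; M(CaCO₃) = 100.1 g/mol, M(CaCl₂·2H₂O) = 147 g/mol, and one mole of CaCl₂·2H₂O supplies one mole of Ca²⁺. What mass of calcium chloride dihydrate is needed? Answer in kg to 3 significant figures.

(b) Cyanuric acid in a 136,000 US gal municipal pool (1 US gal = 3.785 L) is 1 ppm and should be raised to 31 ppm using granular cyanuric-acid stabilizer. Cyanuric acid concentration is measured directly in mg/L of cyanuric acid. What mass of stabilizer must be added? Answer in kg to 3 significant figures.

(a) 202 kg; (b) 15.4 kg

(a) Hardness to add: (325 − 170) = 155 mg/L as CaCO₃ × 889,000 L = 137,800 g as CaCO₃.
(a) Moles of Ca²⁺ (1 mol Ca²⁺ ≡ 1 mol CaCO₃): 137,800 / 100.1 g/mol = 1377 mol.
(a) Mass of CaCl₂·2H₂O: 1377 × 147 = 202,400 g.

(b) Volume: 136,000 US gal × 3.785 L/gal = 514,760 L.
(b) CYA to add: (31 − 1) = 30 mg/L × 514,760 L = 15,440 g cyanuric acid.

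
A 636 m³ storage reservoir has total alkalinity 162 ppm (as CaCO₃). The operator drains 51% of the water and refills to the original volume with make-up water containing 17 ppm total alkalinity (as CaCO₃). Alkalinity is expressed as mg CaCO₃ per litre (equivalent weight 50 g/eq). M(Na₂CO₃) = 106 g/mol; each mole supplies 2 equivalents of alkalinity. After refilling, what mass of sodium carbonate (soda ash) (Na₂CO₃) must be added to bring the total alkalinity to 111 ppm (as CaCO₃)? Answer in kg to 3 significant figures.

Volume: 636 m³ = 636,000 L.
After draining 51% and refilling: 162 × 0.49 + 17 × 0.51 = 88.05 ppm.
Deficit to target: 111 − 88.05 = 22.95 mg/L.
As CaCO₃: 22.95 mg/L × 636,000 L = 14,600 g; ÷ 50 g/eq ÷ 2 = 146 mol Na₂CO₃.
Mass: 146 × 106 = 15,470 g.

15.5 kg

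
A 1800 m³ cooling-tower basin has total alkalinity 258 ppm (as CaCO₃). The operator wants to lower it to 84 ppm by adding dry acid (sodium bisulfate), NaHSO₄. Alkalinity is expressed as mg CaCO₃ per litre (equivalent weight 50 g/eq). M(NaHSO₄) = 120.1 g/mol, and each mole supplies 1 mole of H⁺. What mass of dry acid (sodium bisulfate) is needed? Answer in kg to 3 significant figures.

Volume: 1800 m³ = 1,800,000 L.
Alkalinity to neutralize: (258 − 84) = 174 mg/L as CaCO₃ × 1,800,000 L = 313,200 g as CaCO₃.
Equivalents of H⁺ required: 313,200 ÷ 50 g/eq = 6264 eq = 6264 mol NaHSO₄.
Mass of NaHSO₄: 6264 × 120.1 = 752,300 g.

752 kg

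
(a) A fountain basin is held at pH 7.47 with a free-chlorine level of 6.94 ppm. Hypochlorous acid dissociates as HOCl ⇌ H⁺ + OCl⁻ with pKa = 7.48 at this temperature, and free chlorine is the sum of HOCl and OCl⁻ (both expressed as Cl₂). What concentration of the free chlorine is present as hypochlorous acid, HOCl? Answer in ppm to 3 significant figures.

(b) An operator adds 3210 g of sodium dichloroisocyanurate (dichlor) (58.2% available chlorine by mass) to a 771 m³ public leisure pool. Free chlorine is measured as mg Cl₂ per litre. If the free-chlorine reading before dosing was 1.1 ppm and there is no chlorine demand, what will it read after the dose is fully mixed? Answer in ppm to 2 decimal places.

(a) 3.51 ppm; (b) 3.52 ppm

(a) [OCl⁻]/[HOCl] = 10^(pH − pKa) = 10^(7.47 − 7.48) = 10^-0.01 = 0.9772.
(a) Fraction as HOCl = 1 / (1 + 0.9772) = 0.5058.
(a) HOCl = 0.5058 × 6.94 ppm = 3.51 ppm.

(b) Volume: 771 m³ = 771,000 L.
(b) Available chlorine delivered: 3210 g × 0.582 = 1868 g as Cl₂.
(b) Concentration rise: 1868 g / 771,000 L = 2.423 mg/L = 2.42 ppm.
(b) Final FC: 1.1 + 2.42 = 3.52 ppm.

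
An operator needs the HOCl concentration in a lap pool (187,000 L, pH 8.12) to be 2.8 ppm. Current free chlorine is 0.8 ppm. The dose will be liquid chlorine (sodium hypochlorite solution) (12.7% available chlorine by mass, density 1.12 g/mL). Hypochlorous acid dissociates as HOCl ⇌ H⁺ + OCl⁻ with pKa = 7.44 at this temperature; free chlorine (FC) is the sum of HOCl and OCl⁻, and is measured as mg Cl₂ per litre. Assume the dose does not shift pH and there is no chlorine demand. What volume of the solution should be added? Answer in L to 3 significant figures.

[OCl⁻]/[HOCl] = 10^(pH − pKa) = 10^(8.12 − 7.44) = 4.786; fraction as HOCl = 1/(1 + 4.786) = 0.1728.
Free chlorine required for 2.8 ppm HOCl: 2.8 / 0.1728 = 16.2 ppm.
FC to add: 16.2 − 0.8 = 15.4 mg/L as Cl₂.
Cl₂ equivalent: 15.4 mg/L × 187,000 L = 2880 g.
Product at 12.7% available Cl: 2880 / 0.127 = 22,680 g.
Volume: 22,680 g ÷ 1.12 g/mL = 20,250 mL.

20.2 L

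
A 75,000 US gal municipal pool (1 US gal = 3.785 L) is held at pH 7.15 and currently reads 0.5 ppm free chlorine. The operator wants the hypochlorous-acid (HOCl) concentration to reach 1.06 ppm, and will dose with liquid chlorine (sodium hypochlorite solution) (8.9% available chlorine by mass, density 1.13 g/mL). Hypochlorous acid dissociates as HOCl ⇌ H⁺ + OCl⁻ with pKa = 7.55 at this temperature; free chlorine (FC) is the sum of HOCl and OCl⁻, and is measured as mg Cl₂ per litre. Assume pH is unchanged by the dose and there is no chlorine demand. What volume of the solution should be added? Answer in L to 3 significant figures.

2.77 L

Volume: 75,000 US gal × 3.785 L/gal = 283,875 L.
[OCl⁻]/[HOCl] = 10^(pH − pKa) = 10^(7.15 − 7.55) = 0.3981; fraction as HOCl = 1/(1 + 0.3981) = 0.7153.
Free chlorine required for 1.06 ppm HOCl: 1.06 / 0.7153 = 1.482 ppm.
FC to add: 1.482 − 0.5 = 0.982 mg/L as Cl₂.
Cl₂ equivalent: 0.982 mg/L × 283,875 L = 278.8 g.
Product at 8.9% available Cl: 278.8 / 0.089 = 3132 g.
Volume: 3132 g ÷ 1.13 g/mL = 2772 mL.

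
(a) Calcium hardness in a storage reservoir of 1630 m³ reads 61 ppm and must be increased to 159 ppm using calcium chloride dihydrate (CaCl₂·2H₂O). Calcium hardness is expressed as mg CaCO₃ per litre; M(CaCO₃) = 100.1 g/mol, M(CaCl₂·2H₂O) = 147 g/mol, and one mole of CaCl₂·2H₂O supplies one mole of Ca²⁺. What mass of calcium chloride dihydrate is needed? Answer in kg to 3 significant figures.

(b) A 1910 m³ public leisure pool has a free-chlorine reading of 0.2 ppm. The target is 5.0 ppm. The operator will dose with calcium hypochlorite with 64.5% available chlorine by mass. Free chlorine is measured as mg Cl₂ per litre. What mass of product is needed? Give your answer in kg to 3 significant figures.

(a) Volume: 1630 m³ = 1,630,000 L.
(a) Hardness to add: (159 − 61) = 98 mg/L as CaCO₃ × 1,630,000 L = 159,700 g as CaCO₃.
(a) Moles of Ca²⁺ (1 mol Ca²⁺ ≡ 1 mol CaCO₃): 159,700 / 100.1 g/mol = 1596 mol.
(a) Mass of CaCl₂·2H₂O: 1596 × 147 = 234,600 g.

(b) Volume: 1910 m³ = 1,910,000 L.
(b) Chlorine deficit: 5.0 − 0.2 = 4.8 ppm = 4.8 mg/L as Cl₂.
(b) Cl₂ equivalent needed: 4.8 mg/L × 1,910,000 L = 9,168,000 mg = 9168 g.
(b) Product at 64.5% available chlorine: 9168 / 0.645 = 14,210 g.

(a) 235 kg; (b) 14.2 kg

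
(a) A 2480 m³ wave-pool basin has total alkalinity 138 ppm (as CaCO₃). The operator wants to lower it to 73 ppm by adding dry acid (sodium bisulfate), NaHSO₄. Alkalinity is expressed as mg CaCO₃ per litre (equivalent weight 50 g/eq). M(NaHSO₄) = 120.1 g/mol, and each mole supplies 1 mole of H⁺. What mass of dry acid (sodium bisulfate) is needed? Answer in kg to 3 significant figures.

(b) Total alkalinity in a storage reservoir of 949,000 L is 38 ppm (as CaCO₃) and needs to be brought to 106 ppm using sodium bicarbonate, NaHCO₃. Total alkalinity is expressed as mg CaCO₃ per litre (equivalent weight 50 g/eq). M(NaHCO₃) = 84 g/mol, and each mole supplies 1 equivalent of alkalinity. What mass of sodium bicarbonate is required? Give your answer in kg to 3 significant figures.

(a) Volume: 2480 m³ = 2,480,000 L.
(a) Alkalinity to neutralize: (138 − 73) = 65 mg/L as CaCO₃ × 2,480,000 L = 161,200 g as CaCO₃.
(a) Equivalents of H⁺ required: 161,200 ÷ 50 g/eq = 3224 eq = 3224 mol NaHSO₄.
(a) Mass of NaHSO₄: 3224 × 120.1 = 387,200 g.

(b) Alkalinity to add: (106 − 38) = 68 mg/L as CaCO₃ × 949,000 L = 64,530 g as CaCO₃.
(b) Equivalents: 64,530 g ÷ 50 g/eq = 1291 eq.
(b) NaHCO₃ supplies 1 eq per mole → 1291 mol.
(b) Mass: 1291 mol × 84 g/mol = 108,400 g.

(a) 387 kg; (b) 108 kg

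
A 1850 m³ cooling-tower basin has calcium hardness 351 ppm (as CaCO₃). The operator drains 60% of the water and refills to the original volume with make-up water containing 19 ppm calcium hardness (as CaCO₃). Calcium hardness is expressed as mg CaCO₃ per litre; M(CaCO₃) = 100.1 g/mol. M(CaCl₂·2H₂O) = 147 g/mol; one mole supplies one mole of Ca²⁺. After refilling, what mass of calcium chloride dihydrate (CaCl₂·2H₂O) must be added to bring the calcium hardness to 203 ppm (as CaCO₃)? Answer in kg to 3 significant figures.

139 kg

Volume: 1850 m³ = 1,850,000 L.
After draining 60% and refilling: 351 × 0.40 + 19 × 0.60 = 151.8 ppm.
Deficit to target: 203 − 151.8 = 51.2 mg/L.
As CaCO₃: 51.2 mg/L × 1,850,000 L = 94,720 g; ÷ 100.1 = 946.3 mol Ca²⁺.
Mass: 946.3 × 147 = 139,100 g.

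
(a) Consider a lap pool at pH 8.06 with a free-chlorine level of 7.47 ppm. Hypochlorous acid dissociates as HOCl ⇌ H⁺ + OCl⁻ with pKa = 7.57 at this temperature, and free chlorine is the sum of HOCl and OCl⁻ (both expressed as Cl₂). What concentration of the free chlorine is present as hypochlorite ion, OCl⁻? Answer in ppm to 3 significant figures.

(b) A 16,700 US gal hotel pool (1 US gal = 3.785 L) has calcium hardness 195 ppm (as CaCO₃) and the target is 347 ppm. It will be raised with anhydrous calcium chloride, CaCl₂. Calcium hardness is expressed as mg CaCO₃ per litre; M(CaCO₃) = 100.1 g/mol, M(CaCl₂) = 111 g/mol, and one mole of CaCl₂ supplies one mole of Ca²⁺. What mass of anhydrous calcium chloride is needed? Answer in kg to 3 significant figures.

(a) [OCl⁻]/[HOCl] = 10^(pH − pKa) = 10^(8.06 − 7.57) = 10^0.49 = 3.09.
(a) Fraction as HOCl = 1 / (1 + 3.09) = 0.2445.
(a) OCl⁻ = (1 − 0.2445) × 7.47 ppm = 5.644 ppm.

(b) Volume: 16,700 US gal × 3.785 L/gal = 63,210 L.
(b) Hardness to add: (347 − 195) = 152 mg/L as CaCO₃ × 63,210 L = 9608 g as CaCO₃.
(b) Moles of Ca²⁺ (1 mol Ca²⁺ ≡ 1 mol CaCO₃): 9608 / 100.1 g/mol = 95.98 mol.
(b) Mass of CaCl₂: 95.98 × 111 = 10,650 g.

(a) 5.64 ppm; (b) 10.7 kg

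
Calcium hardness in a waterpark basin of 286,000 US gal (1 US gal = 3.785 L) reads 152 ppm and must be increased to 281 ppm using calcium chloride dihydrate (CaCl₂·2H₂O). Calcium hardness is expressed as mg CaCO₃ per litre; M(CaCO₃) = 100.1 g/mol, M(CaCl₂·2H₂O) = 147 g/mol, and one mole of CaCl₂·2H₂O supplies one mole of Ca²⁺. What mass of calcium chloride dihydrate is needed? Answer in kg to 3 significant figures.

Volume: 286,000 US gal × 3.785 L/gal = 1,082,510 L.
Hardness to add: (281 − 152) = 129 mg/L as CaCO₃ × 1,082,510 L = 139,600 g as CaCO₃.
Moles of Ca²⁺ (1 mol Ca²⁺ ≡ 1 mol CaCO₃): 139,600 / 100.1 g/mol = 1395 mol.
Mass of CaCl₂·2H₂O: 1395 × 147 = 205,100 g.

205 kg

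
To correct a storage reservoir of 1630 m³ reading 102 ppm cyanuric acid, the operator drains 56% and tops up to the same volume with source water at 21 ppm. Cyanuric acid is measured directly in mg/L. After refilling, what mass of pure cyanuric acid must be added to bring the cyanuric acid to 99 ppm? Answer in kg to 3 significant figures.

Volume: 1630 m³ = 1,630,000 L.
After draining 56% and refilling: 102 × 0.44 + 21 × 0.56 = 56.64 ppm.
Deficit to target: 99 − 56.64 = 42.36 mg/L.
Mass: 42.36 mg/L × 1,630,000 L = 69,050 g cyanuric acid.

69.0 kg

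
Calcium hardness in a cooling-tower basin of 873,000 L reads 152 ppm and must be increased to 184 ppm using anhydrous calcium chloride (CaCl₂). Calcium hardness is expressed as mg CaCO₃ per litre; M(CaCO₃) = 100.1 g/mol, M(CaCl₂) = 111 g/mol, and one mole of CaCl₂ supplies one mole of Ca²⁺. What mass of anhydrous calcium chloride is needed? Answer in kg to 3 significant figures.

31.0 kg

Hardness to add: (184 − 152) = 32 mg/L as CaCO₃ × 873,000 L = 27,940 g as CaCO₃.
Moles of Ca²⁺ (1 mol Ca²⁺ ≡ 1 mol CaCO₃): 27,940 / 100.1 g/mol = 279.1 mol.
Mass of CaCl₂: 279.1 × 111 = 30,980 g.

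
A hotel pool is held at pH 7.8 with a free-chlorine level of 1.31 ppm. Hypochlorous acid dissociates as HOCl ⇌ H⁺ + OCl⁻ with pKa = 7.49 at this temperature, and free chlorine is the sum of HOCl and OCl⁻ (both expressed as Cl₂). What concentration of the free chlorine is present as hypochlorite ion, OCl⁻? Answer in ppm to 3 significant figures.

[OCl⁻]/[HOCl] = 10^(pH − pKa) = 10^(7.8 − 7.49) = 10^0.31 = 2.042.
Fraction as HOCl = 1 / (1 + 2.042) = 0.3288.
OCl⁻ = (1 − 0.3288) × 1.31 ppm = 0.8793 ppm.

0.879 ppm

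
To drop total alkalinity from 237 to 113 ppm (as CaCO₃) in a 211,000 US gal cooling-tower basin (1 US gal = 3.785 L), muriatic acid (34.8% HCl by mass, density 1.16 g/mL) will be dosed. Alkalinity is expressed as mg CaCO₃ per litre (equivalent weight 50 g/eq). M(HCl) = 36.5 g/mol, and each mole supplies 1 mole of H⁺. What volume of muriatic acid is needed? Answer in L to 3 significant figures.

179 L

Volume: 211,000 US gal × 3.785 L/gal = 798,635 L.
Alkalinity to neutralize: (237 − 113) = 124 mg/L as CaCO₃ × 798,635 L = 99,030 g as CaCO₃.
Equivalents of H⁺ required: 99,030 ÷ 50 g/eq = 1981 eq = 1981 mol HCl.
Mass of HCl: 1981 × 36.5 = 72,290 g.
Mass of 34.8% solution: 72,290 / 0.348 = 207,700 g.
Volume: 207,700 g ÷ 1.16 g/mL = 179,100 mL.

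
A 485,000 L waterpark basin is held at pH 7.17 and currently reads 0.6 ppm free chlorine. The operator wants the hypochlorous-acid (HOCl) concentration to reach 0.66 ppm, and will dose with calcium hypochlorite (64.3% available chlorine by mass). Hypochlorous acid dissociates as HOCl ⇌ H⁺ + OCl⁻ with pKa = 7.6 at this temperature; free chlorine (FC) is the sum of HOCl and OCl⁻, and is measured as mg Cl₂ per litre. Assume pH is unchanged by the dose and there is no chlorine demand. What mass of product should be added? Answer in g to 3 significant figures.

230 g

[OCl⁻]/[HOCl] = 10^(pH − pKa) = 10^(7.17 − 7.6) = 0.3715; fraction as HOCl = 1/(1 + 0.3715) = 0.7291.
Free chlorine required for 0.66 ppm HOCl: 0.66 / 0.7291 = 0.9052 ppm.
FC to add: 0.9052 − 0.6 = 0.3052 mg/L as Cl₂.
Cl₂ equivalent: 0.3052 mg/L × 485,000 L = 148 g.
Product at 64.3% available Cl: 148 / 0.643 = 230.2 g.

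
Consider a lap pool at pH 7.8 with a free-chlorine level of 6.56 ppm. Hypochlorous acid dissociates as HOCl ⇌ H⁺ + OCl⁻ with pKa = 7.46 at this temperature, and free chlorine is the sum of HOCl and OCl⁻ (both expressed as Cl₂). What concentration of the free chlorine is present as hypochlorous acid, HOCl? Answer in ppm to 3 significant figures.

2.06 ppm

[OCl⁻]/[HOCl] = 10^(pH − pKa) = 10^(7.8 − 7.46) = 10^0.34 = 2.188.
Fraction as HOCl = 1 / (1 + 2.188) = 0.3137.
HOCl = 0.3137 × 6.56 ppm = 2.058 ppm.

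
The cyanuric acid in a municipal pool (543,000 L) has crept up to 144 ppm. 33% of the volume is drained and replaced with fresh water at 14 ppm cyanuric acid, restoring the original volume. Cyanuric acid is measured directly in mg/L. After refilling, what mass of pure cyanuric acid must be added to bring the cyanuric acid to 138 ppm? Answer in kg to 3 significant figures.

After draining 33% and refilling: 144 × 0.67 + 14 × 0.33 = 101.1 ppm.
Deficit to target: 138 − 101.1 = 36.9 mg/L.
Mass: 36.9 mg/L × 543,000 L = 20,040 g cyanuric acid.

20.0 kg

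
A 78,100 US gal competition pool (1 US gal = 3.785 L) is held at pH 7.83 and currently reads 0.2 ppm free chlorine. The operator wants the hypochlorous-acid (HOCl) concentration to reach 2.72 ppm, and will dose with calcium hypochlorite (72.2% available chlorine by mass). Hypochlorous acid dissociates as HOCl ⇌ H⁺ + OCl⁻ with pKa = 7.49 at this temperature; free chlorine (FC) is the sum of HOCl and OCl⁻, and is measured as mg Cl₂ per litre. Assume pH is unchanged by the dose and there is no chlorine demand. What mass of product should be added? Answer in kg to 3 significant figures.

3.47 kg

Volume: 78,100 US gal × 3.785 L/gal = 295,608 L.
[OCl⁻]/[HOCl] = 10^(pH − pKa) = 10^(7.83 − 7.49) = 2.188; fraction as HOCl = 1/(1 + 2.188) = 0.3137.
Free chlorine required for 2.72 ppm HOCl: 2.72 / 0.3137 = 8.671 ppm.
FC to add: 8.671 − 0.2 = 8.471 mg/L as Cl₂.
Cl₂ equivalent: 8.471 mg/L × 295,608 L = 2504 g.
Product at 72.2% available Cl: 2504 / 0.722 = 3468 g.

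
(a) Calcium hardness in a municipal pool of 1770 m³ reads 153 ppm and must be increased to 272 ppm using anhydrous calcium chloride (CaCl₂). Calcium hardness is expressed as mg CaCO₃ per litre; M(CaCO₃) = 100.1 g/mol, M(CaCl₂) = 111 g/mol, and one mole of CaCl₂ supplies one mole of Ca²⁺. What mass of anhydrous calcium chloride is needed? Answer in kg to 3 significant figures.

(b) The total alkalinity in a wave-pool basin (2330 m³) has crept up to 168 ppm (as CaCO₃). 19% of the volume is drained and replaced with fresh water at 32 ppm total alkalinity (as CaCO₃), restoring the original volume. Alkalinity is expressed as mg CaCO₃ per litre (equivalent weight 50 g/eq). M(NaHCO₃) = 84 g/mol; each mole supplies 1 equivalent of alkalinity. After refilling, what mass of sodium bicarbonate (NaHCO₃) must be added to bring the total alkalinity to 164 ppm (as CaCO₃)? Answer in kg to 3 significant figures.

(a) 234 kg; (b) 85.5 kg

(a) Volume: 1770 m³ = 1,770,000 L.
(a) Hardness to add: (272 − 153) = 119 mg/L as CaCO₃ × 1,770,000 L = 210,600 g as CaCO₃.
(a) Moles of Ca²⁺ (1 mol Ca²⁺ ≡ 1 mol CaCO₃): 210,600 / 100.1 g/mol = 2104 mol.
(a) Mass of CaCl₂: 2104 × 111 = 233,600 g.

(b) Volume: 2330 m³ = 2,330,000 L.
(b) After draining 19% and refilling: 168 × 0.81 + 32 × 0.19 = 142.16 ppm.
(b) Deficit to target: 164 − 142.16 = 21.84 mg/L.
(b) As CaCO₃: 21.84 mg/L × 2,330,000 L = 50,890 g; ÷ 50 g/eq ÷ 1 = 1018 mol NaHCO₃.
(b) Mass: 1018 × 84 = 85,490 g.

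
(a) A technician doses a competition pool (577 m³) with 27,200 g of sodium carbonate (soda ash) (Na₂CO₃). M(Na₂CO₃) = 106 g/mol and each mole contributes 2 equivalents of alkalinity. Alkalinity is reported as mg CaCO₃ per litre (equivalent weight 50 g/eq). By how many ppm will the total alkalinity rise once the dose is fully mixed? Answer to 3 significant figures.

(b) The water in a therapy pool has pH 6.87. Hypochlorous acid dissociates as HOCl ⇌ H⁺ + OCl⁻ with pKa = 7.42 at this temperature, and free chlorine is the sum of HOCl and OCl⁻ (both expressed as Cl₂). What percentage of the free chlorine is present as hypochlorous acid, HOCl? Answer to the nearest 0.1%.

(a) Volume: 577 m³ = 577,000 L.
(a) Moles of Na₂CO₃: 27,200 g ÷ 106 g/mol = 256.6 mol → 513.2 eq of alkalinity.
(a) As CaCO₃: 513.2 eq × 50 g/eq = 25,660 g.
(a) Rise: 25,660 g / 577,000 L × 1000 = 44.47 mg/L.

(b) [OCl⁻]/[HOCl] = 10^(pH − pKa) = 10^(6.87 − 7.42) = 10^-0.55 = 0.2818.
(b) Fraction as HOCl = 1 / (1 + 0.2818) = 0.7801.

(a) 44.5 ppm; (b) 78.0%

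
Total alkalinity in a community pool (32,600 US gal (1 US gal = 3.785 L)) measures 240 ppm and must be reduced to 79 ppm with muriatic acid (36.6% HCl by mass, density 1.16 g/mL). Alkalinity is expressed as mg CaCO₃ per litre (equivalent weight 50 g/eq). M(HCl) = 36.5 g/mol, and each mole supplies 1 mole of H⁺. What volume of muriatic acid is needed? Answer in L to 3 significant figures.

Volume: 32,600 US gal × 3.785 L/gal = 123,391 L.
Alkalinity to neutralize: (240 − 79) = 161 mg/L as CaCO₃ × 123,391 L = 19,870 g as CaCO₃.
Equivalents of H⁺ required: 19,870 ÷ 50 g/eq = 397.3 eq = 397.3 mol HCl.
Mass of HCl: 397.3 × 36.5 = 14,500 g.
Mass of 36.6% solution: 14,500 / 0.366 = 39,620 g.
Volume: 39,620 g ÷ 1.16 g/mL = 34,160 mL.

34.2 L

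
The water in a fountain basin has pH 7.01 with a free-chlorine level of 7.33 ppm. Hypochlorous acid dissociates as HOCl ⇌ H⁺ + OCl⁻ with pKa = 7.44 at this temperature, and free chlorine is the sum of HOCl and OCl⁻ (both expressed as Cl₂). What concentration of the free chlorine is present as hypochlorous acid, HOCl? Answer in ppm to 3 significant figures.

[OCl⁻]/[HOCl] = 10^(pH − pKa) = 10^(7.01 − 7.44) = 10^-0.43 = 0.3715.
Fraction as HOCl = 1 / (1 + 0.3715) = 0.7291.
HOCl = 0.7291 × 7.33 ppm = 5.344 ppm.

5.34 ppm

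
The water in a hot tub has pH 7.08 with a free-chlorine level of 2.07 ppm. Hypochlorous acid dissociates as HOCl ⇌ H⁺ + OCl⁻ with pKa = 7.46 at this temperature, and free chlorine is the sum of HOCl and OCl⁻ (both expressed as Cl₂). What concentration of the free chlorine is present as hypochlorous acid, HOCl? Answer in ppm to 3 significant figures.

1.46 ppm

[OCl⁻]/[HOCl] = 10^(pH − pKa) = 10^(7.08 − 7.46) = 10^-0.38 = 0.4169.
Fraction as HOCl = 1 / (1 + 0.4169) = 0.7058.
HOCl = 0.7058 × 2.07 ppm = 1.461 ppm.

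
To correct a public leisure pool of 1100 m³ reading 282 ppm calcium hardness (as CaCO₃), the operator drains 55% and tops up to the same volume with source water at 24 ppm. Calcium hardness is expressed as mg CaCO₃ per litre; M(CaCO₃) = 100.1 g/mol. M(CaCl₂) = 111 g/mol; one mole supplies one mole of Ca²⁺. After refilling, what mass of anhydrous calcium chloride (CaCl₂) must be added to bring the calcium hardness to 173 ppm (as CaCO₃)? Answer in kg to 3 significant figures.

40.1 kg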